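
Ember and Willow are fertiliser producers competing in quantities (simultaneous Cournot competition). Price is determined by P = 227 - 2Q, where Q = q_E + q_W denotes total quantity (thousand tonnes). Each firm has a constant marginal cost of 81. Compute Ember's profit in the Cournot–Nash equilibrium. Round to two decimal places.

A representative firm's profit is π_i = q_i(227 - 2Q) - 81q_i.
Setting ∂π_i/∂q_i = 0 with rivals' quantities fixed: 146 - 4q_i - 2q_j = 0.
By symmetry each firm produces the same amount; substituting q_j = q_i yields q_i = 146/6 = 73/3.
Price P = 227 - 2·(146/3) = 389/3.
Ember's profit: (389/3 - 81)·(73/3) = 1184.2222.

1184.22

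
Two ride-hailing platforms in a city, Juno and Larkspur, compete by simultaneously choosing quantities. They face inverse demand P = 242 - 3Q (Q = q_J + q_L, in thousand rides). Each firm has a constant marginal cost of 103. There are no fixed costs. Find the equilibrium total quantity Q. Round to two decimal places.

Each firm earns π_i = (242 - 3Q)q_i - 103q_i.
First-order condition (treating rivals' output as given): 139 - 6q_i - 3q_j = 0.
With identical firms every q_j equals q_i, so q_j = q_i and 139 = 9q_i, giving q_i = 139/9.
Total output Q = 139/9 + 139/9 = 278/9.

30.89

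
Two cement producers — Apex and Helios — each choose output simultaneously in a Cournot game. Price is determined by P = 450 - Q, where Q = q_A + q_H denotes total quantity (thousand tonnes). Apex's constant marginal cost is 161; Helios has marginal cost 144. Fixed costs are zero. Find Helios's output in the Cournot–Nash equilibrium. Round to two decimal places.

Apex's profit: π_A = (450 - Q)q_A - (161q_A). Setting ∂π_A/∂q_A = 0: 289 - 2q_A - (q_H) = 0.
Helios's profit: π_H = (450 - Q)q_H - (144q_H). Setting ∂π_H/∂q_H = 0: 306 - 2q_H - (q_A) = 0.
So q_A = (289 - q_H)/2 and q_H = (306 - q_A)/2.
Solving the pair: q_A = 272/3, q_H = 323/3.

107.67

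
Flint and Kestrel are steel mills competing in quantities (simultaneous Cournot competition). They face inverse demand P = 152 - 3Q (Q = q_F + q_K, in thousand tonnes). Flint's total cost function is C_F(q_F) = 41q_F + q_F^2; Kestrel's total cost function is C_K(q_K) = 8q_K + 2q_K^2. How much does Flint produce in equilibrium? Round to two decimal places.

Flint's profit: π_F = (152 - 3Q)q_F - (41q_F + q_F²). Setting ∂π_F/∂q_F = 0: 111 - 8q_F - 3(q_K) = 0.
Kestrel's profit: π_K = (152 - 3Q)q_K - (8q_K + 2q_K²). Setting ∂π_K/∂q_K = 0: 144 - 10q_K - 3(q_F) = 0.
Best responses: q_F = (111 - 3q_K)/8, q_K = (144 - 3q_F)/10.
Solving the pair: q_F = 678/71, q_K = 819/71.

9.55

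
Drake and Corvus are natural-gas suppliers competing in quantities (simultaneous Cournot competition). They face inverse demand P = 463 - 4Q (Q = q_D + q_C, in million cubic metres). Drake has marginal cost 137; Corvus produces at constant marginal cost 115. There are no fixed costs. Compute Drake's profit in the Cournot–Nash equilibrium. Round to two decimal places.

2567.11

Drake's profit: π_D = (463 - 4Q)q_D - (137q_D). Setting ∂π_D/∂q_D = 0: 326 - 8q_D - 4(q_C) = 0.
Corvus's first-order condition: 348 - 8q_C - 4(q_D) = 0.
Rearranging gives the reaction functions q_D = (326 - 4q_C)/8 and q_C = (348 - 4q_D)/8.
Solving the pair: q_D = 76/3, q_C = 185/6.
Price P = 463 - 4·(337/6) = 715/3.
Drake's profit: (715/3 - 137)·(76/3) = 2567.1111.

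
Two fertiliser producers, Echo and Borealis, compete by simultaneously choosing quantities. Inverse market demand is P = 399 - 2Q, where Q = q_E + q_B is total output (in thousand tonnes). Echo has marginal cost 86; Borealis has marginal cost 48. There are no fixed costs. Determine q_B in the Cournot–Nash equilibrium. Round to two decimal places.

64.83

Echo's profit: π_E = (399 - 2Q)q_E - (86q_E). Setting ∂π_E/∂q_E = 0: 313 - 4q_E - 2(q_B) = 0.
Borealis's profit: π_B = (399 - 2Q)q_B - (48q_B). Setting ∂π_B/∂q_B = 0: 351 - 4q_B - 2(q_E) = 0.
Rearranging gives the reaction functions q_E = (313 - 2q_B)/4 and q_B = (351 - 2q_E)/4.
Substituting one into the other gives q_E = 275/6 and q_B = 389/6.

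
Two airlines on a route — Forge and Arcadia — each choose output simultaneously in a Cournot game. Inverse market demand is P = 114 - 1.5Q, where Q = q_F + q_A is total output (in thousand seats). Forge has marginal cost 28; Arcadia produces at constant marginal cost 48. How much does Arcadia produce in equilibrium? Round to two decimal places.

10.22

Forge's profit: π_F = (114 - 1.5Q)q_F - (28q_F). Setting ∂π_F/∂q_F = 0: 86 - 3q_F - (3/2)(q_A) = 0.
Arcadia's profit: π_A = (114 - 1.5Q)q_A - (48q_A). Setting ∂π_A/∂q_A = 0: 66 - 3q_A - (3/2)(q_F) = 0.
Best responses: q_F = (86 - (3/2)q_A)/3, q_A = (66 - (3/2)q_F)/3.
Substituting one into the other gives q_F = 212/9 and q_A = 92/9.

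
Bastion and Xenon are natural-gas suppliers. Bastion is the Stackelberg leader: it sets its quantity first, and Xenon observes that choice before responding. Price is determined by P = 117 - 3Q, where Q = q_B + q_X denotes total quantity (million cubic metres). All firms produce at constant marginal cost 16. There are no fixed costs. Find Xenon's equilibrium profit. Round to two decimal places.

The follower Xenon best-responds to any q_B: π_X = (117 - 3Q)q_X - 16q_X.
Follower FOC: 101 - 3q_B - 6q_X = 0, so q_X(q_B) = (101 - 3q_B)/6.
The leader anticipates this reaction. Substituting into P = 117 - 3Q gives P = 133/2 - (3/2)q_B, so π_B = (133/2 - (3/2)q_B)q_B - 16q_B.
Maximising: ∂π_B/∂q_B = 101/2 - 3q_B = 0, giving q_B = 101/6.
Then q_X = (101 - 3·(101/6))/6 = 101/12.
Price P = 117 - 3·(101/4) = 165/4.
Xenon's profit: (165/4 - 16)·(101/12) = 212.5208.

212.52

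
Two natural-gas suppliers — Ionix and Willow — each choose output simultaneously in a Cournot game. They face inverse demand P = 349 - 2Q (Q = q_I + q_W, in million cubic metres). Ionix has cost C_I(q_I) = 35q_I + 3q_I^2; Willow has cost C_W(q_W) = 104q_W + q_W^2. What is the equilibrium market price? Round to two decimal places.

Ionix's profit: π_I = (349 - 2Q)q_I - (35q_I + 3q_I²). Setting ∂π_I/∂q_I = 0: 314 - 10q_I - 2(q_W) = 0.
Willow's profit: π_W = (349 - 2Q)q_W - (104q_W + q_W²). Setting ∂π_W/∂q_W = 0: 245 - 6q_W - 2(q_I) = 0.
Best responses: q_I = (314 - 2q_W)/10, q_W = (245 - 2q_I)/6.
Solving the pair: q_I = 697/28, q_W = 911/28.
Total output Q = 402/7, so price P = 349 - 2·(402/7) = 1639/7.

234.14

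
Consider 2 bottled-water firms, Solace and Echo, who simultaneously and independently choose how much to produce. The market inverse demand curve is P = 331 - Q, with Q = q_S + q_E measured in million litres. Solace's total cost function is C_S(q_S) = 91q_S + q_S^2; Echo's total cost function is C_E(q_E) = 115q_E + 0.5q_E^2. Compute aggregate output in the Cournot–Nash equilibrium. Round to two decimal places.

Solace's profit: π_S = (331 - Q)q_S - (91q_S + q_S²). Setting ∂π_S/∂q_S = 0: 240 - 4q_S - (q_E) = 0.
Echo's profit: π_E = (331 - Q)q_E - (115q_E + (1/2)q_E²). Setting ∂π_E/∂q_E = 0: 216 - 3q_E - (q_S) = 0.
Rearranging gives the reaction functions q_S = (240 - q_E)/4 and q_E = (216 - q_S)/3.
Solving the pair: q_S = 504/11, q_E = 624/11.
Total output Q = 504/11 + 624/11 = 1128/11.

102.55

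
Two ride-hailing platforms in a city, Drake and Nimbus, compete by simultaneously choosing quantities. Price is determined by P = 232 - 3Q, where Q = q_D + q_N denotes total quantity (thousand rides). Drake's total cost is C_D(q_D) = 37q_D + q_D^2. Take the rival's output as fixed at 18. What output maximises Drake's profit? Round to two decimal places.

17.63

With the rival's output fixed at 18, Drake's profit is π_D = (232 - 3·18 - 3q_D)q_D - (37q_D + q_D²) = (178 - 3q_D)q_D - (37q_D + q_D²).
∂π_D/∂q_D = 141 - 8q_D = 0, so q_D = 141/8.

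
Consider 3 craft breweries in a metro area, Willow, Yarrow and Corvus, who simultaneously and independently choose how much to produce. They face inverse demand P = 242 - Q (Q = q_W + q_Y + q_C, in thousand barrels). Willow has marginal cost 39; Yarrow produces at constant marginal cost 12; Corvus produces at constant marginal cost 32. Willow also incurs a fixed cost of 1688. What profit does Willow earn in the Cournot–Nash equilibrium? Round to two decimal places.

Willow's profit: π_W = (242 - Q)q_W - (39q_W). Setting ∂π_W/∂q_W = 0: 203 - 2q_W - (q_Y + q_C) = 0.
Yarrow's first-order condition: 230 - 2q_Y - (q_W + q_C) = 0.
Corvus's first-order condition: 210 - 2q_C - (q_W + q_Y) = 0.
Adding the 3 conditions: 643 − 2Q − 2Q = 0, i.e. Q = 643/4.
Back-substituting: q_W = (203 − 643/4) = 169/4, q_Y = (230 − 643/4) = 277/4, q_C = (210 − 643/4) = 197/4.
Price P = 242 - 643/4 = 325/4.
Willow's profit: (325/4 - 39)·(169/4) - 1688 = 1553/16.

97.06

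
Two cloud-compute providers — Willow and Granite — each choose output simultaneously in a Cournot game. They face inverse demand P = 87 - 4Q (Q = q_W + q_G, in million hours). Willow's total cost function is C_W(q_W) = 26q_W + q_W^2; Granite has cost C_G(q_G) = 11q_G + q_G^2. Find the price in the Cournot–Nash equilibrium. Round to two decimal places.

Willow's profit: π_W = (87 - 4Q)q_W - (26q_W + q_W²). Setting ∂π_W/∂q_W = 0: 61 - 10q_W - 4(q_G) = 0.
Granite's first-order condition: 76 - 10q_G - 4(q_W) = 0.
Rearranging gives the reaction functions q_W = (61 - 4q_G)/10 and q_G = (76 - 4q_W)/10.
Solving the pair: q_W = 51/14, q_G = 43/7.
Total output Q = 137/14, so price P = 87 - 4·(137/14) = 335/7.

47.86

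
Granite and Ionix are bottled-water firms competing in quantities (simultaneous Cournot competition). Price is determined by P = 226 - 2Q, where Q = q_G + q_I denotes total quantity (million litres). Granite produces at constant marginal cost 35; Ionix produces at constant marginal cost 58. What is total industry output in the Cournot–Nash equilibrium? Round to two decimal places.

59.83

Granite's profit: π_G = (226 - 2Q)q_G - (35q_G). Setting ∂π_G/∂q_G = 0: 191 - 4q_G - 2(q_I) = 0.
Ionix's profit: π_I = (226 - 2Q)q_I - (58q_I). Setting ∂π_I/∂q_I = 0: 168 - 4q_I - 2(q_G) = 0.
Best responses: q_G = (191 - 2q_I)/4, q_I = (168 - 2q_G)/4.
Substituting one into the other gives q_G = 107/3 and q_I = 145/6.
Total output Q = 107/3 + 145/6 = 359/6.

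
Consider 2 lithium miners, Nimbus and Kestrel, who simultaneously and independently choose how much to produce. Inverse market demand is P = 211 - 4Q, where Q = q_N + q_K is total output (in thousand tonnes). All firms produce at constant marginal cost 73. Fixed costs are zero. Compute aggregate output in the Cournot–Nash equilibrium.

23

A representative firm's profit is π_i = q_i(211 - 4Q) - 73q_i.
First-order condition (treating rivals' output as given): 138 - 8q_i - 4q_j = 0.
By symmetry each firm produces the same amount; substituting q_j = q_i yields q_i = 138/12 = 23/2.
Total output Q = 23/2 + 23/2 = 23.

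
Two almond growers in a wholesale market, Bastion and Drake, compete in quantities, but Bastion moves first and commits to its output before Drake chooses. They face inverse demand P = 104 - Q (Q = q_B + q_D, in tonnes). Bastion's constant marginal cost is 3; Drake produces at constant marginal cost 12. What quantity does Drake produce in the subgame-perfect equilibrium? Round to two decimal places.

The follower Drake best-responds to any q_B: π_D = (104 - Q)q_D - 12q_D.
∂π_D/∂q_D = 92 - q_B - 2q_D = 0 gives the reaction function q_D = (92 - q_B)/2.
Bastion substitutes q_D(q_B) into its own profit: π_B = q_B(104 - q_B - (92 - q_B)/2) - 3q_B = (58 - (1/2)q_B)q_B - 3q_B.
Leader FOC: 55 - q_B = 0, so q_B = 55.
Then q_D = (92 - 55)/2 = 37/2.

18.50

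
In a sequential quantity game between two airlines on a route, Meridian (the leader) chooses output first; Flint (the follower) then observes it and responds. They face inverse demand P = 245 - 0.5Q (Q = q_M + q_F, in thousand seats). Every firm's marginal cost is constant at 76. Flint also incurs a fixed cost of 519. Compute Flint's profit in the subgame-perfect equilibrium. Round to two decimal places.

3051.13

Solve by backward induction. Given q_M, the follower Flint maximises π_F = (245 - (1/2)q_M - (1/2)q_F)q_F - 76q_F.
Follower FOC: 169 - (1/2)q_M - q_F = 0, so q_F(q_M) = (169 - (1/2)q_M).
The leader anticipates this reaction. Substituting into P = 245 - 0.5Q gives P = 321/2 - (1/4)q_M, so π_M = (321/2 - (1/4)q_M)q_M - 76q_M.
Maximising: ∂π_M/∂q_M = 169/2 - (1/2)q_M = 0, giving q_M = 169.
Then q_F = (169 - (1/2)·169) = 169/2.
Price P = 245 - (1/2)·(507/2) = 473/4.
Flint's profit: (473/4 - 76)·(169/2) - 519 = 3051.1250.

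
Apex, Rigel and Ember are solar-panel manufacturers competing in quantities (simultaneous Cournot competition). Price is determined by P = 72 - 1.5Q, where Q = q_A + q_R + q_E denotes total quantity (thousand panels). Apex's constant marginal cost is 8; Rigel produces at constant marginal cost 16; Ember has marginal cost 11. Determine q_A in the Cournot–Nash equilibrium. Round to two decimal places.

Apex's profit: π_A = (72 - 1.5Q)q_A - (8q_A). Setting ∂π_A/∂q_A = 0: 64 - 3q_A - (3/2)(q_R + q_E) = 0.
Rigel's profit: π_R = (72 - 1.5Q)q_R - (16q_R). Setting ∂π_R/∂q_R = 0: 56 - 3q_R - (3/2)(q_A + q_E) = 0.
Ember's profit: π_E = (72 - 1.5Q)q_E - (11q_E). Setting ∂π_E/∂q_E = 0: 61 - 3q_E - (3/2)(q_A + q_R) = 0.
Adding the 3 first-order conditions: 181 − 6Q = 0, so Q = 181/6.
Back-substituting: q_A = (64 − 181/4)/(3/2) = 25/2, q_R = (56 − 181/4)/(3/2) = 43/6, q_E = (61 − 181/4)/(3/2) = 21/2.

12.50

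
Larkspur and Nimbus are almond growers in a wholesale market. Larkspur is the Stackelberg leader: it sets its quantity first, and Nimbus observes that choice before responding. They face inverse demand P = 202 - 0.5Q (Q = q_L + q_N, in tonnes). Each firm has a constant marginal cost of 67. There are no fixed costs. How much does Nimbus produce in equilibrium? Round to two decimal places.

67.50

Solve by backward induction. Given q_L, the follower Nimbus maximises π_N = (202 - (1/2)q_L - (1/2)q_N)q_N - 67q_N.
Setting the follower's marginal profit to zero, 135 - (1/2)q_L - q_N = 0, i.e. q_N = (135 - (1/2)q_L).
The leader anticipates this reaction. Substituting into P = 202 - 0.5Q gives P = 269/2 - (1/4)q_L, so π_L = (269/2 - (1/4)q_L)q_L - 67q_L.
The leader's first-order condition 135/2 - (1/2)q_L = 0 yields q_L = 135.
Then q_N = (135 - (1/2)·135) = 135/2.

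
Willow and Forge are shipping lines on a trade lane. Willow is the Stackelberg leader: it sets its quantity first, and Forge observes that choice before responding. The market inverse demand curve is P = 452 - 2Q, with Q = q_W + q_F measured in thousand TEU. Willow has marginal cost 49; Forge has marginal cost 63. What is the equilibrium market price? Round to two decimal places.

Solve by backward induction. Given q_W, the follower Forge maximises π_F = (452 - 2q_W - 2q_F)q_F - 63q_F.
Setting the follower's marginal profit to zero, 389 - 2q_W - 4q_F = 0, i.e. q_F = (389 - 2q_W)/4.
Willow substitutes q_F(q_W) into its own profit: π_W = q_W(452 - 2q_W - (389 - 2q_W)/2) - 49q_W = (515/2 - q_W)q_W - 49q_W.
The leader's first-order condition 417/2 - 2q_W = 0 yields q_W = 417/4.
Then q_F = (389 - 2·(417/4))/4 = 361/8.
Total output Q = 1195/8, so price P = 452 - 2·(1195/8) = 613/4.

153.25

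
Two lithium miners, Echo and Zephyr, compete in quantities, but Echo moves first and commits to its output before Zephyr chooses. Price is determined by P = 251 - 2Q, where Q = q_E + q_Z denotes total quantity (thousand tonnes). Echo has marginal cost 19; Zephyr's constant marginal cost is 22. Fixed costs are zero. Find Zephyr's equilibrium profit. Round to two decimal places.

Solve by backward induction. Given q_E, the follower Zephyr maximises π_Z = (251 - 2q_E - 2q_Z)q_Z - 22q_Z.
∂π_Z/∂q_Z = 229 - 2q_E - 4q_Z = 0 gives the reaction function q_Z = (229 - 2q_E)/4.
The leader anticipates this reaction. Substituting into P = 251 - 2Q gives P = 273/2 - q_E, so π_E = (273/2 - q_E)q_E - 19q_E.
Leader FOC: 235/2 - 2q_E = 0, so q_E = 235/4.
Then q_Z = (229 - 2·(235/4))/4 = 223/8.
Price P = 251 - 2·(693/8) = 311/4.
Zephyr's profit: (311/4 - 22)·(223/8) = 1554.0313.

1554.03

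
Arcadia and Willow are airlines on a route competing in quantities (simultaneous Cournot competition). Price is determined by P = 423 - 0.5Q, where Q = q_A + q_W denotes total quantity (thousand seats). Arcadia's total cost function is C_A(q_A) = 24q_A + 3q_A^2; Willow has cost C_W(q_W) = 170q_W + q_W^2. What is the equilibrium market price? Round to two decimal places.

Arcadia's profit: π_A = (423 - 0.5Q)q_A - (24q_A + 3q_A²). Setting ∂π_A/∂q_A = 0: 399 - 7q_A - (1/2)(q_W) = 0.
Willow's first-order condition: 253 - 3q_W - (1/2)(q_A) = 0.
Rearranging gives the reaction functions q_A = (399 - (1/2)q_W)/7 and q_W = (253 - (1/2)q_A)/3.
Substituting one into the other gives q_A = 51.5904 and q_W = 75.7349.
Total output Q = 127.3253, so price P = 423 - (1/2)·127.3253 = 359.3373.

359.34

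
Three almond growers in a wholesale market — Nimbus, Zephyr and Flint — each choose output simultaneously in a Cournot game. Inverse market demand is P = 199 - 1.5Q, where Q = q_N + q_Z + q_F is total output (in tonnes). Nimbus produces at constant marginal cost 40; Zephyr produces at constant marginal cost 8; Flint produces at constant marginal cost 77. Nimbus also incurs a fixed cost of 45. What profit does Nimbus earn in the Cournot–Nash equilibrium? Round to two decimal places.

Nimbus's profit: π_N = (199 - 1.5Q)q_N - (40q_N). Setting ∂π_N/∂q_N = 0: 159 - 3q_N - (3/2)(q_Z + q_F) = 0.
Zephyr's first-order condition: 191 - 3q_Z - (3/2)(q_N + q_F) = 0.
Flint's profit: π_F = (199 - 1.5Q)q_F - (77q_F). Setting ∂π_F/∂q_F = 0: 122 - 3q_F - (3/2)(q_N + q_Z) = 0.
Adding the 3 first-order conditions: 472 − 6Q = 0, so Q = 236/3.
Back-substituting: q_N = (159 − 118)/(3/2) = 82/3, q_Z = (191 − 118)/(3/2) = 146/3, q_F = (122 − 118)/(3/2) = 8/3.
Price P = 199 - (3/2)·(236/3) = 81.
Nimbus's profit: (81 - 40)·(82/3) - 45 = 1075.6667.

1075.67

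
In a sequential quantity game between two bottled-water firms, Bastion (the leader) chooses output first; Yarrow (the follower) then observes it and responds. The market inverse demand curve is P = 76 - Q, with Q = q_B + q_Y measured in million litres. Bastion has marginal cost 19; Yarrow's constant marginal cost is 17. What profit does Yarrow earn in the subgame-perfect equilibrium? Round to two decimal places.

The follower Yarrow best-responds to any q_B: π_Y = (76 - Q)q_Y - 17q_Y.
Follower FOC: 59 - q_B - 2q_Y = 0, so q_Y(q_B) = (59 - q_B)/2.
Bastion substitutes q_Y(q_B) into its own profit: π_B = q_B(76 - q_B - (59 - q_B)/2) - 19q_B = (93/2 - (1/2)q_B)q_B - 19q_B.
Leader FOC: 55/2 - q_B = 0, so q_B = 55/2.
Then q_Y = (59 - 55/2)/2 = 63/4.
Price P = 76 - 173/4 = 131/4.
Yarrow's profit: (131/4 - 17)·(63/4) = 248.0625.

248.06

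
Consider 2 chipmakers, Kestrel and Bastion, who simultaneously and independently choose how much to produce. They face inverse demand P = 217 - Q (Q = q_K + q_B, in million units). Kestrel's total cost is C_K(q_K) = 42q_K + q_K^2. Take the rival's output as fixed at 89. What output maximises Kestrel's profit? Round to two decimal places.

21.50

With the rival's output fixed at 89, Kestrel's profit is π_K = (217 - 89 - q_K)q_K - (42q_K + q_K²) = (128 - q_K)q_K - (42q_K + q_K²).
∂π_K/∂q_K = 86 - 4q_K = 0, so q_K = 43/2.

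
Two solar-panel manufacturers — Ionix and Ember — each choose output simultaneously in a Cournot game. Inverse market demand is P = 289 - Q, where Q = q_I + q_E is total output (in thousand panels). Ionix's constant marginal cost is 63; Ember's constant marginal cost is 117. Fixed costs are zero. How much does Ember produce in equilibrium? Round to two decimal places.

Ionix's profit: π_I = (289 - Q)q_I - (63q_I). Setting ∂π_I/∂q_I = 0: 226 - 2q_I - (q_E) = 0.
Ember's first-order condition: 172 - 2q_E - (q_I) = 0.
So q_I = (226 - q_E)/2 and q_E = (172 - q_I)/2.
Substituting one into the other gives q_I = 280/3 and q_E = 118/3.

39.33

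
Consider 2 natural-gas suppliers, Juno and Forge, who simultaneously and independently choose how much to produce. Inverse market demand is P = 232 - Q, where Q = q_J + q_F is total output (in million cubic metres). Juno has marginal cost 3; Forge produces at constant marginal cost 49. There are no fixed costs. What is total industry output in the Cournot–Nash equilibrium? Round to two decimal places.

Juno's profit: π_J = (232 - Q)q_J - (3q_J). Setting ∂π_J/∂q_J = 0: 229 - 2q_J - (q_F) = 0.
Forge's first-order condition: 183 - 2q_F - (q_J) = 0.
So q_J = (229 - q_F)/2 and q_F = (183 - q_J)/2.
Substituting one into the other gives q_J = 275/3 and q_F = 137/3.
Total output Q = 275/3 + 137/3 = 412/3.

137.33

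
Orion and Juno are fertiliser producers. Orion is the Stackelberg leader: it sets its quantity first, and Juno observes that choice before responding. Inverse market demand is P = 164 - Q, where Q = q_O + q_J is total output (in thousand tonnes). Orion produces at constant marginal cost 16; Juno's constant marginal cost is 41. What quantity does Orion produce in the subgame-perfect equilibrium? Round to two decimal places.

The follower Juno best-responds to any q_O: π_J = (164 - Q)q_J - 41q_J.
∂π_J/∂q_J = 123 - q_O - 2q_J = 0 gives the reaction function q_J = (123 - q_O)/2.
Orion substitutes q_J(q_O) into its own profit: π_O = q_O(164 - q_O - (123 - q_O)/2) - 16q_O = (205/2 - (1/2)q_O)q_O - 16q_O.
Maximising: ∂π_O/∂q_O = 173/2 - q_O = 0, giving q_O = 173/2.
Then q_J = (123 - 173/2)/2 = 73/4.

86.50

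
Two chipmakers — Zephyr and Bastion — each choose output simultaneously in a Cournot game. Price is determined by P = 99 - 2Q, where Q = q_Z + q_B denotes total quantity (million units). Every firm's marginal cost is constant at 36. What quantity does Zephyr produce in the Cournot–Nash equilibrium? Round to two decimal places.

Each firm earns π_i = (99 - 2Q)q_i - 36q_i.
Setting ∂π_i/∂q_i = 0 with rivals' quantities fixed: 63 - 4q_i - 2q_j = 0.
By symmetry each firm produces the same amount; substituting q_j = q_i yields q_i = 63/6 = 21/2.

10.50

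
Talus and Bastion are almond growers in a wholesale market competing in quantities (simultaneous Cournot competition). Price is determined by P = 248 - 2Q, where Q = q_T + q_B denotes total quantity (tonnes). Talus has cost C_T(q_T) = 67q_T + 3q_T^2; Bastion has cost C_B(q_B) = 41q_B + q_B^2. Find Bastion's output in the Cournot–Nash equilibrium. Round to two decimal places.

Talus's profit: π_T = (248 - 2Q)q_T - (67q_T + 3q_T²). Setting ∂π_T/∂q_T = 0: 181 - 10q_T - 2(q_B) = 0.
Bastion's profit: π_B = (248 - 2Q)q_B - (41q_B + q_B²). Setting ∂π_B/∂q_B = 0: 207 - 6q_B - 2(q_T) = 0.
Best responses: q_T = (181 - 2q_B)/10, q_B = (207 - 2q_T)/6.
Substituting one into the other gives q_T = 12 and q_B = 61/2.

30.50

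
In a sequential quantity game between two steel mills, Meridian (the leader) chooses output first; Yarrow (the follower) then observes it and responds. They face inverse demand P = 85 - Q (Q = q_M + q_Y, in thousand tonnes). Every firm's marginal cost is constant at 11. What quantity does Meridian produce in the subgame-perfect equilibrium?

37

Solve by backward induction. Given q_M, the follower Yarrow maximises π_Y = (85 - q_M - q_Y)q_Y - 11q_Y.
Follower FOC: 74 - q_M - 2q_Y = 0, so q_Y(q_M) = (74 - q_M)/2.
Meridian substitutes q_Y(q_M) into its own profit: π_M = q_M(85 - q_M - (74 - q_M)/2) - 11q_M = (48 - (1/2)q_M)q_M - 11q_M.
Leader FOC: 37 - q_M = 0, so q_M = 37.
Then q_Y = (74 - 37)/2 = 37/2.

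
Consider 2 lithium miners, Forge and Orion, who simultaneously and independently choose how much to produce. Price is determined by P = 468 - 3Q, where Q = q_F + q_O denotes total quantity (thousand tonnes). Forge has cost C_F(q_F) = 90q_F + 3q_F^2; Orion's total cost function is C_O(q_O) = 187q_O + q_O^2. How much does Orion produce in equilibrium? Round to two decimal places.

Forge's profit: π_F = (468 - 3Q)q_F - (90q_F + 3q_F²). Setting ∂π_F/∂q_F = 0: 378 - 12q_F - 3(q_O) = 0.
Orion's first-order condition: 281 - 8q_O - 3(q_F) = 0.
Best responses: q_F = (378 - 3q_O)/12, q_O = (281 - 3q_F)/8.
Solving the pair: q_F = 727/29, q_O = 746/29.

25.72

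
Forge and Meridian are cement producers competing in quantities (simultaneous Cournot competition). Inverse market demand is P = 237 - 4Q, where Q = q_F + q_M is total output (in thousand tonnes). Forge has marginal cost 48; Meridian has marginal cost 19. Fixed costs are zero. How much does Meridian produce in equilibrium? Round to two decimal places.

20.58

Forge's profit: π_F = (237 - 4Q)q_F - (48q_F). Setting ∂π_F/∂q_F = 0: 189 - 8q_F - 4(q_M) = 0.
Meridian's profit: π_M = (237 - 4Q)q_M - (19q_M). Setting ∂π_M/∂q_M = 0: 218 - 8q_M - 4(q_F) = 0.
So q_F = (189 - 4q_M)/8 and q_M = (218 - 4q_F)/8.
Solving the pair: q_F = 40/3, q_M = 247/12.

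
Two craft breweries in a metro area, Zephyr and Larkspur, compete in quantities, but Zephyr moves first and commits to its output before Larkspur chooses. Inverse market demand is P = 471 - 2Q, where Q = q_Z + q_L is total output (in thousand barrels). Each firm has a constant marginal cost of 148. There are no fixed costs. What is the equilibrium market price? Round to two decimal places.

Solve by backward induction. Given q_Z, the follower Larkspur maximises π_L = (471 - 2q_Z - 2q_L)q_L - 148q_L.
Setting the follower's marginal profit to zero, 323 - 2q_Z - 4q_L = 0, i.e. q_L = (323 - 2q_Z)/4.
Zephyr substitutes q_L(q_Z) into its own profit: π_Z = q_Z(471 - 2q_Z - (323 - 2q_Z)/2) - 148q_Z = (619/2 - q_Z)q_Z - 148q_Z.
The leader's first-order condition 323/2 - 2q_Z = 0 yields q_Z = 323/4.
Then q_L = (323 - 2·(323/4))/4 = 323/8.
Total output Q = 969/8, so price P = 471 - 2·(969/8) = 915/4.

228.75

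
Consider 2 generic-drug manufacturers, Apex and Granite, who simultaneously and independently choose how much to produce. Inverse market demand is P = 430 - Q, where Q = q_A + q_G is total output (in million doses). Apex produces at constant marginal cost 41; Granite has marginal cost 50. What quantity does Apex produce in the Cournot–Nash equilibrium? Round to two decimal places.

Apex's profit: π_A = (430 - Q)q_A - (41q_A). Setting ∂π_A/∂q_A = 0: 389 - 2q_A - (q_G) = 0.
Granite's profit: π_G = (430 - Q)q_G - (50q_G). Setting ∂π_G/∂q_G = 0: 380 - 2q_G - (q_A) = 0.
Best responses: q_A = (389 - q_G)/2, q_G = (380 - q_A)/2.
Substituting one into the other gives q_A = 398/3 and q_G = 371/3.

132.67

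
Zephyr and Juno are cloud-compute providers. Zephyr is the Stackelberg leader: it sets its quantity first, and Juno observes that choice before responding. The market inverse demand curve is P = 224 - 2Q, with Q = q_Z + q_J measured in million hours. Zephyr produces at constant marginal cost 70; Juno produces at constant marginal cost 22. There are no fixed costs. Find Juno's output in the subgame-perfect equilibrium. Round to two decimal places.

The follower Juno best-responds to any q_Z: π_J = (224 - 2Q)q_J - 22q_J.
Setting the follower's marginal profit to zero, 202 - 2q_Z - 4q_J = 0, i.e. q_J = (202 - 2q_Z)/4.
Zephyr substitutes q_J(q_Z) into its own profit: π_Z = q_Z(224 - 2q_Z - (202 - 2q_Z)/2) - 70q_Z = (123 - q_Z)q_Z - 70q_Z.
Maximising: ∂π_Z/∂q_Z = 53 - 2q_Z = 0, giving q_Z = 53/2.
Then q_J = (202 - 2·(53/2))/4 = 149/4.

37.25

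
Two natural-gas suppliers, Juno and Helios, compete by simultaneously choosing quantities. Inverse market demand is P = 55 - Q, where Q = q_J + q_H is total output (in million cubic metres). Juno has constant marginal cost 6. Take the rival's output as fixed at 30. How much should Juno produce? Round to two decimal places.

9.50

With the rival's output fixed at 30, Juno's profit is π_J = (55 - 30 - q_J)q_J - (6q_J) = (25 - q_J)q_J - (6q_J).
∂π_J/∂q_J = 19 - 2q_J = 0, so q_J = 19/2.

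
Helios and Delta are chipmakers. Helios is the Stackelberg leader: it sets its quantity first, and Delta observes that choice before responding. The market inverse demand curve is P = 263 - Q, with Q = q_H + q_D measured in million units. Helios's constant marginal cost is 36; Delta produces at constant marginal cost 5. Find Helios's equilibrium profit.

4802

Solve by backward induction. Given q_H, the follower Delta maximises π_D = (263 - q_H - q_D)q_D - 5q_D.
Follower FOC: 258 - q_H - 2q_D = 0, so q_D(q_H) = (258 - q_H)/2.
Helios substitutes q_D(q_H) into its own profit: π_H = q_H(263 - q_H - (258 - q_H)/2) - 36q_H = (134 - (1/2)q_H)q_H - 36q_H.
Leader FOC: 98 - q_H = 0, so q_H = 98.
Then q_D = (258 - 98)/2 = 80.
Price P = 263 - 178 = 85.
Helios's profit: (85 - 36)·98 = 4802.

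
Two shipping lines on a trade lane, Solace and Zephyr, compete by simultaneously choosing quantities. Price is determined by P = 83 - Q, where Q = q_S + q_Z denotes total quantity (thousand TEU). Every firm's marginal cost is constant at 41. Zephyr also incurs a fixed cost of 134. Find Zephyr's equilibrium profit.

62

A representative firm's profit is π_i = q_i(83 - Q) - 41q_i.
First-order condition (treating rivals' output as given): 42 - 2q_i - q_j = 0.
By symmetry each firm produces the same amount; substituting q_j = q_i yields q_i = 42/3 = 14.
Price P = 83 - 28 = 55.
Zephyr's profit: (55 - 41)·14 - 134 = 62.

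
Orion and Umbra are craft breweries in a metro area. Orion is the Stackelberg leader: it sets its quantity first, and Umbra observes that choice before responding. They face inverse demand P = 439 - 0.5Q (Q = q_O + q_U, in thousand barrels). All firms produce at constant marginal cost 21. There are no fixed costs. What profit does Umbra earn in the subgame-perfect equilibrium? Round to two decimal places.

Solve by backward induction. Given q_O, the follower Umbra maximises π_U = (439 - (1/2)q_O - (1/2)q_U)q_U - 21q_U.
∂π_U/∂q_U = 418 - (1/2)q_O - q_U = 0 gives the reaction function q_U = (418 - (1/2)q_O).
Orion substitutes q_U(q_O) into its own profit: π_O = q_O(439 - (1/2)q_O - (418 - (1/2)q_O)/2) - 21q_O = (230 - (1/4)q_O)q_O - 21q_O.
Leader FOC: 209 - (1/2)q_O = 0, so q_O = 418.
Then q_U = (418 - (1/2)·418) = 209.
Price P = 439 - (1/2)·627 = 251/2.
Umbra's profit: (251/2 - 21)·209 = 21840.5000.

21840.50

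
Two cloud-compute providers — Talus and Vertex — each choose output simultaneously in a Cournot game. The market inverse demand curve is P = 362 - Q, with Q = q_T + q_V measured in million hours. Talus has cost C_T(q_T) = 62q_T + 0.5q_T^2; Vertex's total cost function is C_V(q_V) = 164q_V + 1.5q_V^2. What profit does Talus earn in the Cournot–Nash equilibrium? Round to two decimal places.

Talus's profit: π_T = (362 - Q)q_T - (62q_T + (1/2)q_T²). Setting ∂π_T/∂q_T = 0: 300 - 3q_T - (q_V) = 0.
Vertex's first-order condition: 198 - 5q_V - (q_T) = 0.
Rearranging gives the reaction functions q_T = (300 - q_V)/3 and q_V = (198 - q_T)/5.
Solving the pair: q_T = 93, q_V = 21.
Price P = 362 - 114 = 248.
Talus's profit: 248·93 - 62·93 - (1/2)·93² = 12973.5000.

12973.50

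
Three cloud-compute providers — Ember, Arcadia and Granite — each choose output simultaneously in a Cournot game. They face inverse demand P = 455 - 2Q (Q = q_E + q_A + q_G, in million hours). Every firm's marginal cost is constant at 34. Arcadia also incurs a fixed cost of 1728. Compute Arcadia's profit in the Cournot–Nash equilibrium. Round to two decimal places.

A representative firm's profit is π_i = q_i(455 - 2Q) - 34q_i.
First-order condition (treating rivals' output as given): 421 - 4q_i - 2·Σ_{j≠i} q_j = 0.
With identical firms every q_j equals q_i, so Σ_{j≠i} q_j = 2q_i and 421 = 8q_i, giving q_i = 421/8.
Price P = 455 - 2·(1263/8) = 557/4.
Arcadia's profit: (557/4 - 34)·(421/8) - 1728 = 3810.7813.

3810.78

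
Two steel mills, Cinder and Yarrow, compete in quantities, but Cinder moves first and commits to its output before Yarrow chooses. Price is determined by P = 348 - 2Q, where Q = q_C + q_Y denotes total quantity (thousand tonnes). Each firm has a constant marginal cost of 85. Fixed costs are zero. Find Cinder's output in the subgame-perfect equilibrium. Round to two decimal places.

65.75

Solve by backward induction. Given q_C, the follower Yarrow maximises π_Y = (348 - 2q_C - 2q_Y)q_Y - 85q_Y.
Setting the follower's marginal profit to zero, 263 - 2q_C - 4q_Y = 0, i.e. q_Y = (263 - 2q_C)/4.
Cinder substitutes q_Y(q_C) into its own profit: π_C = q_C(348 - 2q_C - (263 - 2q_C)/2) - 85q_C = (433/2 - q_C)q_C - 85q_C.
Leader FOC: 263/2 - 2q_C = 0, so q_C = 263/4.
Then q_Y = (263 - 2·(263/4))/4 = 263/8.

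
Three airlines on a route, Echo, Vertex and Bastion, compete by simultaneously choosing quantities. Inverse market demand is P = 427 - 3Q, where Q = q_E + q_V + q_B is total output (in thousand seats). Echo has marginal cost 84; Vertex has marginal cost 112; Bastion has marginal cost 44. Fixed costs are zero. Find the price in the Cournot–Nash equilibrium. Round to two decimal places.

166.75

Echo's profit: π_E = (427 - 3Q)q_E - (84q_E). Setting ∂π_E/∂q_E = 0: 343 - 6q_E - 3(q_V + q_B) = 0.
Vertex's profit: π_V = (427 - 3Q)q_V - (112q_V). Setting ∂π_V/∂q_V = 0: 315 - 6q_V - 3(q_E + q_B) = 0.
Bastion's first-order condition: 383 - 6q_B - 3(q_E + q_V) = 0.
Summing all 3 equations gives 1041 − 12Q = 0, hence Q = 347/4.
Back-substituting: q_E = (343 − 1041/4)/3 = 331/12, q_V = (315 − 1041/4)/3 = 73/4, q_B = (383 − 1041/4)/3 = 491/12.
Total output Q = 347/4, so price P = 427 - 3·(347/4) = 667/4.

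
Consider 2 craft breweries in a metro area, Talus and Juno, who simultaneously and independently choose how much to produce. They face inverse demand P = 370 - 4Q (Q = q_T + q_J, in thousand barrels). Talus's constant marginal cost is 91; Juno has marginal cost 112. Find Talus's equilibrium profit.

Talus's profit: π_T = (370 - 4Q)q_T - (91q_T). Setting ∂π_T/∂q_T = 0: 279 - 8q_T - 4(q_J) = 0.
Juno's first-order condition: 258 - 8q_J - 4(q_T) = 0.
Best responses: q_T = (279 - 4q_J)/8, q_J = (258 - 4q_T)/8.
Solving the pair: q_T = 25, q_J = 79/4.
Price P = 370 - 4·(179/4) = 191.
Talus's profit: (191 - 91)·25 = 2500.

2500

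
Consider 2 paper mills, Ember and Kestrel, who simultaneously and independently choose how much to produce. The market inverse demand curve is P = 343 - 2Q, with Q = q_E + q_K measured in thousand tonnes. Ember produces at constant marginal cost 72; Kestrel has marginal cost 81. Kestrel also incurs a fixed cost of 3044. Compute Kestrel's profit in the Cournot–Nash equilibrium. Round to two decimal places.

512.06

Ember's profit: π_E = (343 - 2Q)q_E - (72q_E). Setting ∂π_E/∂q_E = 0: 271 - 4q_E - 2(q_K) = 0.
Kestrel's first-order condition: 262 - 4q_K - 2(q_E) = 0.
Best responses: q_E = (271 - 2q_K)/4, q_K = (262 - 2q_E)/4.
Substituting one into the other gives q_E = 140/3 and q_K = 253/6.
Price P = 343 - 2·(533/6) = 496/3.
Kestrel's profit: (496/3 - 81)·(253/6) - 3044 = 512.0556.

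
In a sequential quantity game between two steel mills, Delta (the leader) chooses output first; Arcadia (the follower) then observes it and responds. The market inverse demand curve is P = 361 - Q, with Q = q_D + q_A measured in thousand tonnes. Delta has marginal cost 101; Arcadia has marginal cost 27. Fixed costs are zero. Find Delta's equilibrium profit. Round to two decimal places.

Solve by backward induction. Given q_D, the follower Arcadia maximises π_A = (361 - q_D - q_A)q_A - 27q_A.
∂π_A/∂q_A = 334 - q_D - 2q_A = 0 gives the reaction function q_A = (334 - q_D)/2.
Delta substitutes q_A(q_D) into its own profit: π_D = q_D(361 - q_D - (334 - q_D)/2) - 101q_D = (194 - (1/2)q_D)q_D - 101q_D.
Leader FOC: 93 - q_D = 0, so q_D = 93.
Then q_A = (334 - 93)/2 = 241/2.
Price P = 361 - 427/2 = 295/2.
Delta's profit: (295/2 - 101)·93 = 4324.5000.

4324.50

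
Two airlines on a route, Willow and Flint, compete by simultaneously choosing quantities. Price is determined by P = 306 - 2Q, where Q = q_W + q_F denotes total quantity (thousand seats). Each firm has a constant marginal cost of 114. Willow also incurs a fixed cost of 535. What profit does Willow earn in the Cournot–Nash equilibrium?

Each firm earns π_i = (306 - 2Q)q_i - 114q_i.
First-order condition (treating rivals' output as given): 192 - 4q_i - 2q_j = 0.
By symmetry each firm produces the same amount; substituting q_j = q_i yields q_i = 192/6 = 32.
Price P = 306 - 2·64 = 178.
Willow's profit: (178 - 114)·32 - 535 = 1513.

1513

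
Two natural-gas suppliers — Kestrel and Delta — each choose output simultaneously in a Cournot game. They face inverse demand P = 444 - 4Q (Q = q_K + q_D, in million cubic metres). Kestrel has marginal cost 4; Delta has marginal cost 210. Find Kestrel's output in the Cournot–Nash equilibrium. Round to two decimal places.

Kestrel's profit: π_K = (444 - 4Q)q_K - (4q_K). Setting ∂π_K/∂q_K = 0: 440 - 8q_K - 4(q_D) = 0.
Delta's first-order condition: 234 - 8q_D - 4(q_K) = 0.
Rearranging gives the reaction functions q_K = (440 - 4q_D)/8 and q_D = (234 - 4q_K)/8.
Substituting one into the other gives q_K = 323/6 and q_D = 7/3.

53.83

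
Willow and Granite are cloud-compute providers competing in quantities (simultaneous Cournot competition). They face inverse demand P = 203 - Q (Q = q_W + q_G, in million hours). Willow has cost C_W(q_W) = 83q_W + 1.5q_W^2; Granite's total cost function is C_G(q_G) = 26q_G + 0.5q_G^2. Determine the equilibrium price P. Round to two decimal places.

Willow's profit: π_W = (203 - Q)q_W - (83q_W + (3/2)q_W²). Setting ∂π_W/∂q_W = 0: 120 - 5q_W - (q_G) = 0.
Granite's profit: π_G = (203 - Q)q_G - (26q_G + (1/2)q_G²). Setting ∂π_G/∂q_G = 0: 177 - 3q_G - (q_W) = 0.
Best responses: q_W = (120 - q_G)/5, q_G = (177 - q_W)/3.
Substituting one into the other gives q_W = 183/14 and q_G = 765/14.
Total output Q = 474/7, so price P = 203 - 474/7 = 947/7.

135.29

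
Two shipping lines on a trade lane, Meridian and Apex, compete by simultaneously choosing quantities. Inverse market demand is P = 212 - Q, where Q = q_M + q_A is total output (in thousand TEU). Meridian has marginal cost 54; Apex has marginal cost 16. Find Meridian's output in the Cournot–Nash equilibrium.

Meridian's profit: π_M = (212 - Q)q_M - (54q_M). Setting ∂π_M/∂q_M = 0: 158 - 2q_M - (q_A) = 0.
Apex's first-order condition: 196 - 2q_A - (q_M) = 0.
Rearranging gives the reaction functions q_M = (158 - q_A)/2 and q_A = (196 - q_M)/2.
Solving the pair: q_M = 40, q_A = 78.

40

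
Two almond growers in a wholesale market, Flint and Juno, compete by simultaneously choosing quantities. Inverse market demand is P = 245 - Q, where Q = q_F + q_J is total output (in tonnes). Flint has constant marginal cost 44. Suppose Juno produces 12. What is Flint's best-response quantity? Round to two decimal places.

With the rival's output fixed at 12, Flint's profit is π_F = (245 - 12 - q_F)q_F - (44q_F) = (233 - q_F)q_F - (44q_F).
∂π_F/∂q_F = 189 - 2q_F = 0, so q_F = 189/2.

94.50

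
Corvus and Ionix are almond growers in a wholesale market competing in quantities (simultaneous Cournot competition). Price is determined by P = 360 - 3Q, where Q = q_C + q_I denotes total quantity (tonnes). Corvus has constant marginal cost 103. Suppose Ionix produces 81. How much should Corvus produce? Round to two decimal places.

With the rival's output fixed at 81, Corvus's profit is π_C = (360 - 3·81 - 3q_C)q_C - (103q_C) = (117 - 3q_C)q_C - (103q_C).
∂π_C/∂q_C = 14 - 6q_C = 0, so q_C = 7/3.

2.33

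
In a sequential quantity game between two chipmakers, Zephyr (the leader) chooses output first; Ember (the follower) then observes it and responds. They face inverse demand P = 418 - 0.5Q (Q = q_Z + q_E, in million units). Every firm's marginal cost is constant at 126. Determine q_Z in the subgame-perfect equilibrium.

Solve by backward induction. Given q_Z, the follower Ember maximises π_E = (418 - (1/2)q_Z - (1/2)q_E)q_E - 126q_E.
Follower FOC: 292 - (1/2)q_Z - q_E = 0, so q_E(q_Z) = (292 - (1/2)q_Z).
The leader anticipates this reaction. Substituting into P = 418 - 0.5Q gives P = 272 - (1/4)q_Z, so π_Z = (272 - (1/4)q_Z)q_Z - 126q_Z.
Leader FOC: 146 - (1/2)q_Z = 0, so q_Z = 292.
Then q_E = (292 - (1/2)·292) = 146.

292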